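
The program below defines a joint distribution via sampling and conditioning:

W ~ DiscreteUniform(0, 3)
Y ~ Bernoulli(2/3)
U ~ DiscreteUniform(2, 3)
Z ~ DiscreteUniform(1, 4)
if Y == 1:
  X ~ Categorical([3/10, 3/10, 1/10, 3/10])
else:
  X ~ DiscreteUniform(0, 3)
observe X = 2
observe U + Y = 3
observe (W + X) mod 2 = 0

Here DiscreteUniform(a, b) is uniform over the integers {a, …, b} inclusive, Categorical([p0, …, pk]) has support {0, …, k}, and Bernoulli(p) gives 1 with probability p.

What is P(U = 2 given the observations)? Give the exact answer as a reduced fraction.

Enumerate traces; 16 have nonzero weight after conditioning:
  (W=0, Y=0, U=3, Z=1, X=2) weight 1/384
  (W=0, Y=0, U=3, Z=2, X=2) weight 1/384
  (W=0, Y=0, U=3, Z=3, X=2) weight 1/384
  (W=0, Y=0, U=3, Z=4, X=2) weight 1/384
  (W=0, Y=1, U=2, Z=1, X=2) weight 1/480
  (W=0, Y=1, U=2, Z=2, X=2) weight 1/480
  (W=0, Y=1, U=2, Z=3, X=2) weight 1/480
  (W=0, Y=1, U=2, Z=4, X=2) weight 1/480
  … 8 more
Group by U:
  weight(U=2) = 1/60
  weight(U=3) = 1/48
Total weight = 1/60 + 1/48 = 3/80
P(U=2 | obs) = 1/60 / 3/80 = 4/9
P(U=3 | obs) = 1/48 / 3/80 = 5/9

P(U = 2 | obs) = 4/9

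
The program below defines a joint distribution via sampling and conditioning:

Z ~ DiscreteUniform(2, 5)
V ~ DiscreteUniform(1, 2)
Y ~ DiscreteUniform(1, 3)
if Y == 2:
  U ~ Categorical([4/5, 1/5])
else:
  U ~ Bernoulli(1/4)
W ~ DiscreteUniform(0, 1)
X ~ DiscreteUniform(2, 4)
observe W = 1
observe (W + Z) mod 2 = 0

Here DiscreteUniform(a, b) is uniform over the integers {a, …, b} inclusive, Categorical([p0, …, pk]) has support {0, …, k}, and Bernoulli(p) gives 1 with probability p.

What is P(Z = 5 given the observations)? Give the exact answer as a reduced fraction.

P(Z = 5 | obs) = 1/2

Enumerate traces; 72 have nonzero weight after conditioning:
  (Z=3, V=1, Y=1, U=0, W=1, X=2) weight 1/192
  (Z=3, V=1, Y=1, U=0, W=1, X=3) weight 1/192
  (Z=3, V=1, Y=1, U=0, W=1, X=4) weight 1/192
  (Z=3, V=1, Y=1, U=1, W=1, X=2) weight 1/576
  (Z=3, V=1, Y=1, U=1, W=1, X=3) weight 1/576
  (Z=3, V=1, Y=1, U=1, W=1, X=4) weight 1/576
  (Z=3, V=1, Y=2, U=0, W=1, X=2) weight 1/180
  (Z=3, V=1, Y=2, U=0, W=1, X=3) weight 1/180
  (Z=5, V=1, Y=1, U=0, W=1, X=2) weight 1/192
  … 63 more
Group by Z:
  weight(Z=3) = 1/8
  weight(Z=5) = 1/8
Total weight = 1/8 + 1/8 = 1/4
P(Z=3 | obs) = 1/8 / 1/4 = 1/2
P(Z=5 | obs) = 1/8 / 1/4 = 1/2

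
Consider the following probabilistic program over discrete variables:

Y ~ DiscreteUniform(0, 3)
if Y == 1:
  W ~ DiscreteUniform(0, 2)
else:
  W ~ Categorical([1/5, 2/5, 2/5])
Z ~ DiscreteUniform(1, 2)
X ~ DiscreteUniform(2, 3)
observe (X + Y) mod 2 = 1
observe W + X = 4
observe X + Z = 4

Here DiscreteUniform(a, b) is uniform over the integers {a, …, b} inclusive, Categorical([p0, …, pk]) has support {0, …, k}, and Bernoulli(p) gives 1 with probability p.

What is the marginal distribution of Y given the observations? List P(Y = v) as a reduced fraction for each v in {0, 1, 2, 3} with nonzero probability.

P(Y=0) = 6/23, P(Y=1) = 5/23, P(Y=2) = 6/23, P(Y=3) = 6/23

Enumerate traces; 4 have nonzero weight after conditioning:
  (Y=0, W=1, Z=1, X=3) weight 1/40
  (Y=1, W=2, Z=2, X=2) weight 1/48
  (Y=2, W=1, Z=1, X=3) weight 1/40
  (Y=3, W=2, Z=2, X=2) weight 1/40
Group by Y:
  weight(Y=0) = 1/40
  weight(Y=1) = 1/48
  weight(Y=2) = 1/40
  weight(Y=3) = 1/40
Total weight = 1/40 + 1/48 + 1/40 + 1/40 = 23/240
P(Y=0 | obs) = 1/40 / 23/240 = 6/23
P(Y=1 | obs) = 1/48 / 23/240 = 5/23
P(Y=2 | obs) = 1/40 / 23/240 = 6/23
P(Y=3 | obs) = 1/40 / 23/240 = 6/23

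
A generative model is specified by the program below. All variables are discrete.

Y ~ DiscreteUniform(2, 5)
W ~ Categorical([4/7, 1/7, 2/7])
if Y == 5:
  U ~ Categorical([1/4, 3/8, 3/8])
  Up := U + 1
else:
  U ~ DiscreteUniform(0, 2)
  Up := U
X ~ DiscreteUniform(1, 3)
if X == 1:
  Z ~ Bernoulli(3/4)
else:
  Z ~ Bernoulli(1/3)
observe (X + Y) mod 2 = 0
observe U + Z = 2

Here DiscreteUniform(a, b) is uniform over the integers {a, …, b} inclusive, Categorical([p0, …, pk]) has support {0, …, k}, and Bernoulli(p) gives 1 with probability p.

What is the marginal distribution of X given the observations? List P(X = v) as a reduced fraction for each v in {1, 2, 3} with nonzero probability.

Enumerate traces; 36 have nonzero weight after conditioning:
  (Y=2, W=0, U=1, X=2, Z=1) weight 1/189
  (Y=2, W=0, U=2, X=2, Z=0) weight 2/189
  (Y=2, W=1, U=1, X=2, Z=1) weight 1/756
  (Y=2, W=1, U=2, X=2, Z=0) weight 1/378
  (Y=2, W=2, U=1, X=2, Z=1) weight 1/378
  (Y=2, W=2, U=2, X=2, Z=0) weight 1/189
  (Y=3, W=0, U=1, X=1, Z=1) weight 1/84
  (Y=3, W=0, U=1, X=3, Z=1) weight 1/189
  … 28 more
Group by X:
  weight(X=1) = 17/288
  weight(X=2) = 1/18
  weight(X=3) = 17/288
Total weight = 17/288 + 1/18 + 17/288 = 25/144
P(X=1 | obs) = 17/288 / 25/144 = 17/50
P(X=2 | obs) = 1/18 / 25/144 = 8/25
P(X=3 | obs) = 17/288 / 25/144 = 17/50

P(X=1) = 17/50, P(X=2) = 8/25, P(X=3) = 17/50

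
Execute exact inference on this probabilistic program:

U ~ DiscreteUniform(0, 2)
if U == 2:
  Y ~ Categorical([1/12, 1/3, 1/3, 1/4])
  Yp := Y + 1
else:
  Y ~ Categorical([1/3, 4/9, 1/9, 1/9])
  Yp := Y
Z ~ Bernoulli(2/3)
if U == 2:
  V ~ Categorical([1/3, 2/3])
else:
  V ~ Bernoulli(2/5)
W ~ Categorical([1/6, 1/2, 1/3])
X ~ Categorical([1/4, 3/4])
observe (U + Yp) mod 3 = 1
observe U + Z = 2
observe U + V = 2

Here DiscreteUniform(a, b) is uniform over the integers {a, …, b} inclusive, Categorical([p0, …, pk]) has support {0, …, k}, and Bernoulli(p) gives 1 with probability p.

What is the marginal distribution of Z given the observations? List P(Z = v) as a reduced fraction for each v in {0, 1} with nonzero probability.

P(Z=0) = 5/21, P(Z=1) = 16/21

Enumerate traces; 18 have nonzero weight after conditioning:
  (U=1, Y=0, Z=1, V=1, W=0, X=0) weight 1/810
  (U=1, Y=0, Z=1, V=1, W=0, X=1) weight 1/270
  (U=1, Y=0, Z=1, V=1, W=1, X=0) weight 1/270
  (U=1, Y=0, Z=1, V=1, W=1, X=1) weight 1/90
  (U=1, Y=0, Z=1, V=1, W=2, X=0) weight 1/405
  (U=1, Y=0, Z=1, V=1, W=2, X=1) weight 1/135
  (U=1, Y=3, Z=1, V=1, W=0, X=0) weight 1/2430
  (U=1, Y=3, Z=1, V=1, W=0, X=1) weight 1/810
  (U=2, Y=1, Z=0, V=0, W=0, X=0) weight 1/1944
  … 9 more
Group by Z:
  weight(Z=0) = 1/81
  weight(Z=1) = 16/405
Total weight = 1/81 + 16/405 = 7/135
P(Z=0 | obs) = 1/81 / 7/135 = 5/21
P(Z=1 | obs) = 16/405 / 7/135 = 16/21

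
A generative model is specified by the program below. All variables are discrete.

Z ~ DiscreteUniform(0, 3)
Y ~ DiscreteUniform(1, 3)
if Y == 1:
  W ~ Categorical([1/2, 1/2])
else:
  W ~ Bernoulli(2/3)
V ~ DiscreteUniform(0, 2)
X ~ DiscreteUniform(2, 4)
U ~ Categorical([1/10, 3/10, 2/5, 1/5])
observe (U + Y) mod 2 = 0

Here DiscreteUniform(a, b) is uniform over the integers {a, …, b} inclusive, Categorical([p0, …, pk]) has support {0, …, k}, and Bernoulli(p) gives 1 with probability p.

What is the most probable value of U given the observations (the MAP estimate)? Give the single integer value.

argmax_v P(U = v | obs) = 1

Enumerate traces; 432 have nonzero weight after conditioning:
  (Z=0, Y=1, W=0, V=0, X=2, U=1) weight 1/720
  (Z=0, Y=1, W=0, V=0, X=2, U=3) weight 1/1080
  (Z=0, Y=1, W=0, V=0, X=3, U=1) weight 1/720
  (Z=0, Y=1, W=0, V=0, X=3, U=3) weight 1/1080
  (Z=0, Y=1, W=0, V=0, X=4, U=1) weight 1/720
  (Z=0, Y=1, W=0, V=0, X=4, U=3) weight 1/1080
  (Z=0, Y=1, W=0, V=1, X=2, U=1) weight 1/720
  (Z=0, Y=1, W=0, V=1, X=2, U=3) weight 1/1080
  (Z=0, Y=2, W=0, V=0, X=2, U=0) weight 1/3240
  (Z=0, Y=2, W=0, V=0, X=2, U=2) weight 1/810
  … 422 more
Group by U:
  weight(U=0) = 1/30
  weight(U=1) = 1/5
  weight(U=2) = 2/15
  weight(U=3) = 2/15
Total weight = 1/30 + 1/5 + 2/15 + 2/15 = 1/2
P(U=0 | obs) = 1/30 / 1/2 = 1/15
P(U=1 | obs) = 1/5 / 1/2 = 2/5
P(U=2 | obs) = 2/15 / 1/2 = 4/15
P(U=3 | obs) = 2/15 / 1/2 = 4/15
argmax = 1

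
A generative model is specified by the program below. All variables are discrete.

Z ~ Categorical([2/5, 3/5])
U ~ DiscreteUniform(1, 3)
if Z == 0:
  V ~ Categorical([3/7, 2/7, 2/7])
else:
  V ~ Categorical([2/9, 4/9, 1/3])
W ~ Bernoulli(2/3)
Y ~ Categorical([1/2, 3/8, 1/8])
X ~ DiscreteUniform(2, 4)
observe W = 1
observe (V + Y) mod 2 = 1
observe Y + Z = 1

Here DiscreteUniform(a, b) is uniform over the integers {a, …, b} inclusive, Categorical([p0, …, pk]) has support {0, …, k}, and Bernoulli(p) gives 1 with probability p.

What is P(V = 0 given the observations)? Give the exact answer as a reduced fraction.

P(V = 0 | obs) = 27/101

Enumerate traces; 27 have nonzero weight after conditioning:
  (Z=0, U=1, V=0, W=1, Y=1, X=2) weight 1/210
  (Z=0, U=1, V=0, W=1, Y=1, X=3) weight 1/210
  (Z=0, U=1, V=0, W=1, Y=1, X=4) weight 1/210
  (Z=0, U=1, V=2, W=1, Y=1, X=2) weight 1/315
  (Z=0, U=1, V=2, W=1, Y=1, X=3) weight 1/315
  (Z=0, U=1, V=2, W=1, Y=1, X=4) weight 1/315
  (Z=0, U=2, V=0, W=1, Y=1, X=2) weight 1/210
  (Z=0, U=2, V=0, W=1, Y=1, X=3) weight 1/210
  (Z=1, U=1, V=1, W=1, Y=0, X=2) weight 4/405
  … 18 more
Group by V:
  weight(V=0) = 3/70
  weight(V=1) = 4/45
  weight(V=2) = 1/35
Total weight = 3/70 + 4/45 + 1/35 = 101/630
P(V=0 | obs) = 3/70 / 101/630 = 27/101
P(V=1 | obs) = 4/45 / 101/630 = 56/101
P(V=2 | obs) = 1/35 / 101/630 = 18/101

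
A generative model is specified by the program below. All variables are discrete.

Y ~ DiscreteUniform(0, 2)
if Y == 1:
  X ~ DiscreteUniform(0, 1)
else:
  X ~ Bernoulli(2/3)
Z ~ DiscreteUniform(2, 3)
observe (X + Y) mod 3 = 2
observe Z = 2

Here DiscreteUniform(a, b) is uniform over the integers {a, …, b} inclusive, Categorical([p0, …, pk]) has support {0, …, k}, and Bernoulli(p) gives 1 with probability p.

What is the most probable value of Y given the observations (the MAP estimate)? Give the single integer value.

argmax_v P(Y = v | obs) = 1

Enumerate traces; 2 have nonzero weight after conditioning:
  (Y=1, X=1, Z=2) weight 1/12
  (Y=2, X=0, Z=2) weight 1/18
Group by Y:
  weight(Y=1) = 1/12
  weight(Y=2) = 1/18
Total weight = 1/12 + 1/18 = 5/36
P(Y=1 | obs) = 1/12 / 5/36 = 3/5
P(Y=2 | obs) = 1/18 / 5/36 = 2/5
argmax = 1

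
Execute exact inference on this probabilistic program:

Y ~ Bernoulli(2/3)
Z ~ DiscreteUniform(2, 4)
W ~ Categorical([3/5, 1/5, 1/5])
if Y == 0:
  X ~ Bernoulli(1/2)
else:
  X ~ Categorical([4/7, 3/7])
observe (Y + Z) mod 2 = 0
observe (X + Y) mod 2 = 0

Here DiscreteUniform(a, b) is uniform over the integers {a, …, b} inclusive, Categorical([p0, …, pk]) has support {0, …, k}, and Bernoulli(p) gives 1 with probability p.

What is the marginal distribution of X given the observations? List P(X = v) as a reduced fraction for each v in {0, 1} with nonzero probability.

Enumerate traces; 9 have nonzero weight after conditioning:
  (Y=0, Z=2, W=0, X=0) weight 1/30
  (Y=0, Z=2, W=1, X=0) weight 1/90
  (Y=0, Z=2, W=2, X=0) weight 1/90
  (Y=0, Z=4, W=0, X=0) weight 1/30
  (Y=0, Z=4, W=1, X=0) weight 1/90
  (Y=0, Z=4, W=2, X=0) weight 1/90
  (Y=1, Z=3, W=0, X=1) weight 2/35
  (Y=1, Z=3, W=1, X=1) weight 2/105
  … 1 more
Group by X:
  weight(X=0) = 1/9
  weight(X=1) = 2/21
Total weight = 1/9 + 2/21 = 13/63
P(X=0 | obs) = 1/9 / 13/63 = 7/13
P(X=1 | obs) = 2/21 / 13/63 = 6/13

P(X=0) = 7/13, P(X=1) = 6/13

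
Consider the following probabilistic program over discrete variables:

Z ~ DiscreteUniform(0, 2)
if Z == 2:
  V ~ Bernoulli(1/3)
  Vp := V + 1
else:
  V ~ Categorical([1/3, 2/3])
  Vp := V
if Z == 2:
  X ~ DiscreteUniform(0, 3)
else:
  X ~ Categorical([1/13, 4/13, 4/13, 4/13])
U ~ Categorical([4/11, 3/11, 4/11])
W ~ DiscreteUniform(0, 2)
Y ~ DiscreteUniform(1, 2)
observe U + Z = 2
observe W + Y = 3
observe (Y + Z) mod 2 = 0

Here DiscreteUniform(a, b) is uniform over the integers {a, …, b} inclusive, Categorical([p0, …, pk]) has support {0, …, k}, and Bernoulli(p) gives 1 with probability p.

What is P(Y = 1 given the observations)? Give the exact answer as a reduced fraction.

Enumerate traces; 24 have nonzero weight after conditioning:
  (Z=0, V=0, X=0, U=2, W=1, Y=2) weight 2/3861
  (Z=0, V=0, X=1, U=2, W=1, Y=2) weight 8/3861
  (Z=0, V=0, X=2, U=2, W=1, Y=2) weight 8/3861
  (Z=0, V=0, X=3, U=2, W=1, Y=2) weight 8/3861
  (Z=0, V=1, X=0, U=2, W=1, Y=2) weight 4/3861
  (Z=0, V=1, X=1, U=2, W=1, Y=2) weight 16/3861
  (Z=0, V=1, X=2, U=2, W=1, Y=2) weight 16/3861
  (Z=0, V=1, X=3, U=2, W=1, Y=2) weight 16/3861
  (Z=1, V=0, X=0, U=1, W=2, Y=1) weight 1/2574
  … 15 more
Group by Y:
  weight(Y=1) = 1/66
  weight(Y=2) = 4/99
Total weight = 1/66 + 4/99 = 1/18
P(Y=1 | obs) = 1/66 / 1/18 = 3/11
P(Y=2 | obs) = 4/99 / 1/18 = 8/11

P(Y = 1 | obs) = 3/11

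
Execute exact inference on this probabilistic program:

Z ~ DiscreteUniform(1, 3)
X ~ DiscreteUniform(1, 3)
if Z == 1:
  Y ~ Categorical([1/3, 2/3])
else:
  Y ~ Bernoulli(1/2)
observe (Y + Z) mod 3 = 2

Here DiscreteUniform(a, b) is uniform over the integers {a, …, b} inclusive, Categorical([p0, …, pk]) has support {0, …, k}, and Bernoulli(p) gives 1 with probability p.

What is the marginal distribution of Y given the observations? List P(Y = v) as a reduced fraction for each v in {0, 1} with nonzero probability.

Enumerate traces; 6 have nonzero weight after conditioning:
  (Z=1, X=1, Y=1) weight 2/27
  (Z=1, X=2, Y=1) weight 2/27
  (Z=1, X=3, Y=1) weight 2/27
  (Z=2, X=1, Y=0) weight 1/18
  (Z=2, X=2, Y=0) weight 1/18
  (Z=2, X=3, Y=0) weight 1/18
Group by Y:
  weight(Y=0) = 1/6
  weight(Y=1) = 2/9
Total weight = 1/6 + 2/9 = 7/18
P(Y=0 | obs) = 1/6 / 7/18 = 3/7
P(Y=1 | obs) = 2/9 / 7/18 = 4/7

P(Y=0) = 3/7, P(Y=1) = 4/7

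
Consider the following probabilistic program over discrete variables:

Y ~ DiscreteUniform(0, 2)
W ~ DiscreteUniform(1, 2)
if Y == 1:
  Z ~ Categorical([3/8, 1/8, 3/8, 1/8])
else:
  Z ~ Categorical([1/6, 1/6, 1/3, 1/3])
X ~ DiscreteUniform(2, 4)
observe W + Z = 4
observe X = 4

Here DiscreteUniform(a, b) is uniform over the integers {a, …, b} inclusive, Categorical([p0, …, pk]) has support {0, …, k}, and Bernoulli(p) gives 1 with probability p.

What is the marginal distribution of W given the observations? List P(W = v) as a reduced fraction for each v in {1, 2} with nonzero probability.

P(W=1) = 19/44, P(W=2) = 25/44

Enumerate traces; 6 have nonzero weight after conditioning:
  (Y=0, W=1, Z=3, X=4) weight 1/54
  (Y=0, W=2, Z=2, X=4) weight 1/54
  (Y=1, W=1, Z=3, X=4) weight 1/144
  (Y=1, W=2, Z=2, X=4) weight 1/48
  (Y=2, W=1, Z=3, X=4) weight 1/54
  (Y=2, W=2, Z=2, X=4) weight 1/54
Group by W:
  weight(W=1) = 19/432
  weight(W=2) = 25/432
Total weight = 19/432 + 25/432 = 11/108
P(W=1 | obs) = 19/432 / 11/108 = 19/44
P(W=2 | obs) = 25/432 / 11/108 = 25/44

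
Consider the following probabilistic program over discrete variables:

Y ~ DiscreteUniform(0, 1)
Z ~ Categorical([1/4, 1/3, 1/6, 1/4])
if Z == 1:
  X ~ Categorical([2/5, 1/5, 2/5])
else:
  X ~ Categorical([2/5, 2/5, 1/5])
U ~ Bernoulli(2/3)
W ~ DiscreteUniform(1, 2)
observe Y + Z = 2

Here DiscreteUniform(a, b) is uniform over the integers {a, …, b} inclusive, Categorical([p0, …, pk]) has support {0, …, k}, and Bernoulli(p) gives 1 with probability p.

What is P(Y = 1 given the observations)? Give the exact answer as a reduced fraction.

Enumerate traces; 24 have nonzero weight after conditioning:
  (Y=0, Z=2, X=0, U=0, W=1) weight 1/180
  (Y=0, Z=2, X=0, U=0, W=2) weight 1/180
  (Y=0, Z=2, X=0, U=1, W=1) weight 1/90
  (Y=0, Z=2, X=0, U=1, W=2) weight 1/90
  (Y=0, Z=2, X=1, U=0, W=1) weight 1/180
  (Y=0, Z=2, X=1, U=0, W=2) weight 1/180
  (Y=0, Z=2, X=1, U=1, W=1) weight 1/90
  (Y=0, Z=2, X=1, U=1, W=2) weight 1/90
  (Y=1, Z=1, X=0, U=0, W=1) weight 1/90
  … 15 more
Group by Y:
  weight(Y=0) = 1/12
  weight(Y=1) = 1/6
Total weight = 1/12 + 1/6 = 1/4
P(Y=0 | obs) = 1/12 / 1/4 = 1/3
P(Y=1 | obs) = 1/6 / 1/4 = 2/3

P(Y = 1 | obs) = 2/3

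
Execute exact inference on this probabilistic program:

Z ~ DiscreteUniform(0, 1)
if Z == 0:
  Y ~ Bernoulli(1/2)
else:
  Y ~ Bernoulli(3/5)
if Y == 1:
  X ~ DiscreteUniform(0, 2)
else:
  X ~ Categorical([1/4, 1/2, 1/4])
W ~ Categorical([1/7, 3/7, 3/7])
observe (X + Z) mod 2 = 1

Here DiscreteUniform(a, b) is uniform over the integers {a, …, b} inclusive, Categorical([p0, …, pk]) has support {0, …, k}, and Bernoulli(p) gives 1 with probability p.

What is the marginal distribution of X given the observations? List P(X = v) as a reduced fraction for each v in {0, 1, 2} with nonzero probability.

P(X=0) = 18/61, P(X=1) = 25/61, P(X=2) = 18/61

Enumerate traces; 18 have nonzero weight after conditioning:
  (Z=0, Y=0, X=1, W=0) weight 1/56
  (Z=0, Y=0, X=1, W=1) weight 3/56
  (Z=0, Y=0, X=1, W=2) weight 3/56
  (Z=0, Y=1, X=1, W=0) weight 1/84
  (Z=0, Y=1, X=1, W=1) weight 1/28
  (Z=0, Y=1, X=1, W=2) weight 1/28
  (Z=1, Y=0, X=0, W=0) weight 1/140
  (Z=1, Y=0, X=0, W=1) weight 3/140
  (Z=1, Y=0, X=2, W=0) weight 1/140
  … 9 more
Group by X:
  weight(X=0) = 3/20
  weight(X=1) = 5/24
  weight(X=2) = 3/20
Total weight = 3/20 + 5/24 + 3/20 = 61/120
P(X=0 | obs) = 3/20 / 61/120 = 18/61
P(X=1 | obs) = 5/24 / 61/120 = 25/61
P(X=2 | obs) = 3/20 / 61/120 = 18/61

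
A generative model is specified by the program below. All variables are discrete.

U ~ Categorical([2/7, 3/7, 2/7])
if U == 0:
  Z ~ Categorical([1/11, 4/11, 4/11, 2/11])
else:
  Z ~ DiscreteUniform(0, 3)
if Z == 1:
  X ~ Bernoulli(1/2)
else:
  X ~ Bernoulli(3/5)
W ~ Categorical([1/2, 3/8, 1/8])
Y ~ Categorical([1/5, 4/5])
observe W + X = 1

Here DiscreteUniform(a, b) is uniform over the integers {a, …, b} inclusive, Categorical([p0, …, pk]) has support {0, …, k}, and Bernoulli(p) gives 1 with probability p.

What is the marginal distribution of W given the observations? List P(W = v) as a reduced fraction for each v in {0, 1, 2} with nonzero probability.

Enumerate traces; 48 have nonzero weight after conditioning:
  (U=0, Z=0, X=0, W=1, Y=0) weight 3/3850
  (U=0, Z=0, X=0, W=1, Y=1) weight 6/1925
  (U=0, Z=0, X=1, W=0, Y=0) weight 3/1925
  (U=0, Z=0, X=1, W=0, Y=1) weight 12/1925
  (U=0, Z=1, X=0, W=1, Y=0) weight 3/770
  (U=0, Z=1, X=0, W=1, Y=1) weight 6/385
  (U=0, Z=1, X=1, W=0, Y=0) weight 2/385
  (U=0, Z=1, X=1, W=0, Y=1) weight 8/385
  … 40 more
Group by W:
  weight(W=0) = 1761/6160
  weight(W=1) = 3957/24640
Total weight = 1761/6160 + 3957/24640 = 11001/24640
P(W=0 | obs) = 1761/6160 / 11001/24640 = 2348/3667
P(W=1 | obs) = 3957/24640 / 11001/24640 = 1319/3667

P(W=0) = 2348/3667, P(W=1) = 1319/3667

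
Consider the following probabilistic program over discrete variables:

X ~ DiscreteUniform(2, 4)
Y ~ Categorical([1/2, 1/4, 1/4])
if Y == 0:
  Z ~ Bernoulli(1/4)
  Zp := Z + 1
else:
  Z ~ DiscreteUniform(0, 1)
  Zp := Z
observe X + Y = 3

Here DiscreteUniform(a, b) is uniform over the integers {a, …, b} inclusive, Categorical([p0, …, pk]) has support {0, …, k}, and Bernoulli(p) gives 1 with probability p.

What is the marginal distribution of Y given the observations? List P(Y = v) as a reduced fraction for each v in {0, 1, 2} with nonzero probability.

P(Y=0) = 2/3, P(Y=1) = 1/3

Enumerate traces; 4 have nonzero weight after conditioning:
  (X=2, Y=1, Z=0) weight 1/24
  (X=2, Y=1, Z=1) weight 1/24
  (X=3, Y=0, Z=0) weight 1/8
  (X=3, Y=0, Z=1) weight 1/24
Group by Y:
  weight(Y=0) = 1/6
  weight(Y=1) = 1/12
Total weight = 1/6 + 1/12 = 1/4
P(Y=0 | obs) = 1/6 / 1/4 = 2/3
P(Y=1 | obs) = 1/12 / 1/4 = 1/3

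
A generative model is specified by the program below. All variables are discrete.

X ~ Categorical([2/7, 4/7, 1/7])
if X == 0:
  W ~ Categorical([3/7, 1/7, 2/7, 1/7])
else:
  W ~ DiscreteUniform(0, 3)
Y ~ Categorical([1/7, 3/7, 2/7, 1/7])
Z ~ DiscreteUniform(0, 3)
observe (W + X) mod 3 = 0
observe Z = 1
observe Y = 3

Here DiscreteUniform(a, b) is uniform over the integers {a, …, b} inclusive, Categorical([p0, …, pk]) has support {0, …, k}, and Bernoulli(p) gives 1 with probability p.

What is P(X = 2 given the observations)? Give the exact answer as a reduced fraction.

Enumerate traces; 4 have nonzero weight after conditioning:
  (X=0, W=0, Y=3, Z=1) weight 3/686
  (X=0, W=3, Y=3, Z=1) weight 1/686
  (X=1, W=2, Y=3, Z=1) weight 1/196
  (X=2, W=1, Y=3, Z=1) weight 1/784
Group by X:
  weight(X=0) = 2/343
  weight(X=1) = 1/196
  weight(X=2) = 1/784
Total weight = 2/343 + 1/196 + 1/784 = 67/5488
P(X=0 | obs) = 2/343 / 67/5488 = 32/67
P(X=1 | obs) = 1/196 / 67/5488 = 28/67
P(X=2 | obs) = 1/784 / 67/5488 = 7/67

P(X = 2 | obs) = 7/67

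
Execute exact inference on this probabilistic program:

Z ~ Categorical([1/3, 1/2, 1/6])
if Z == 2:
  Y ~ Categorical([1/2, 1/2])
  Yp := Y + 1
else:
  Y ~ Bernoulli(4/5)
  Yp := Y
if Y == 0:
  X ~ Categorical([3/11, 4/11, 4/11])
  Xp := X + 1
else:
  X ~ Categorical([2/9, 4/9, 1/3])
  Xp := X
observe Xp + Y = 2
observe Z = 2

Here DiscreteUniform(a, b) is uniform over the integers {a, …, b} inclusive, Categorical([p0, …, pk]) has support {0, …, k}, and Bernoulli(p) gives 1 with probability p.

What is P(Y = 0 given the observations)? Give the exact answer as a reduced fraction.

P(Y = 0 | obs) = 9/20

Enumerate traces; 2 have nonzero weight after conditioning:
  (Z=2, Y=0, X=1) weight 1/33
  (Z=2, Y=1, X=1) weight 1/27
Group by Y:
  weight(Y=0) = 1/33
  weight(Y=1) = 1/27
Total weight = 1/33 + 1/27 = 20/297
P(Y=0 | obs) = 1/33 / 20/297 = 9/20
P(Y=1 | obs) = 1/27 / 20/297 = 11/20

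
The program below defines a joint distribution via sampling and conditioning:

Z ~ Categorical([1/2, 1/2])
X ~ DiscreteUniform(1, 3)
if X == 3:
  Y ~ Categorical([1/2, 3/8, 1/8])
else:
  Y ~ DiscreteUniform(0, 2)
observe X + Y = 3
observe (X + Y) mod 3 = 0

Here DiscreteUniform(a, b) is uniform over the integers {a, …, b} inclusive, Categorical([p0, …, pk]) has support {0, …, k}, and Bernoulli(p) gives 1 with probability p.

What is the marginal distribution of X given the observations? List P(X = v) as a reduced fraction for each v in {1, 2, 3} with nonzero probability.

P(X=1) = 2/7, P(X=2) = 2/7, P(X=3) = 3/7

Enumerate traces; 6 have nonzero weight after conditioning:
  (Z=0, X=1, Y=2) weight 1/18
  (Z=0, X=2, Y=1) weight 1/18
  (Z=0, X=3, Y=0) weight 1/12
  (Z=1, X=1, Y=2) weight 1/18
  (Z=1, X=2, Y=1) weight 1/18
  (Z=1, X=3, Y=0) weight 1/12
Group by X:
  weight(X=1) = 1/9
  weight(X=2) = 1/9
  weight(X=3) = 1/6
Total weight = 1/9 + 1/9 + 1/6 = 7/18
P(X=1 | obs) = 1/9 / 7/18 = 2/7
P(X=2 | obs) = 1/9 / 7/18 = 2/7
P(X=3 | obs) = 1/6 / 7/18 = 3/7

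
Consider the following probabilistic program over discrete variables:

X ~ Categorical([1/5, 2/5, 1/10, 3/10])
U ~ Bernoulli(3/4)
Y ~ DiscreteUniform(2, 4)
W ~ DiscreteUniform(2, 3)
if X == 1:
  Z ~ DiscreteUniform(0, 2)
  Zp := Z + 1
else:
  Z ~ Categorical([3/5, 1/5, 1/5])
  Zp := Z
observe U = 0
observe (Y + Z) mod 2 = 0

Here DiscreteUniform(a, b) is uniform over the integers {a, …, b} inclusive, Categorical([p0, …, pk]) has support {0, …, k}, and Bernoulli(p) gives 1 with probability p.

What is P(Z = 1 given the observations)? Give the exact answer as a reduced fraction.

P(Z = 1 | obs) = 19/131

Enumerate traces; 40 have nonzero weight after conditioning:
  (X=0, U=0, Y=2, W=2, Z=0) weight 1/200
  (X=0, U=0, Y=2, W=2, Z=2) weight 1/600
  (X=0, U=0, Y=2, W=3, Z=0) weight 1/200
  (X=0, U=0, Y=2, W=3, Z=2) weight 1/600
  (X=0, U=0, Y=3, W=2, Z=1) weight 1/600
  (X=0, U=0, Y=3, W=3, Z=1) weight 1/600
  (X=0, U=0, Y=4, W=2, Z=0) weight 1/200
  (X=0, U=0, Y=4, W=2, Z=2) weight 1/600
  … 32 more
Group by Z:
  weight(Z=0) = 37/450
  weight(Z=1) = 19/900
  weight(Z=2) = 19/450
Total weight = 37/450 + 19/900 + 19/450 = 131/900
P(Z=0 | obs) = 37/450 / 131/900 = 74/131
P(Z=1 | obs) = 19/900 / 131/900 = 19/131
P(Z=2 | obs) = 19/450 / 131/900 = 38/131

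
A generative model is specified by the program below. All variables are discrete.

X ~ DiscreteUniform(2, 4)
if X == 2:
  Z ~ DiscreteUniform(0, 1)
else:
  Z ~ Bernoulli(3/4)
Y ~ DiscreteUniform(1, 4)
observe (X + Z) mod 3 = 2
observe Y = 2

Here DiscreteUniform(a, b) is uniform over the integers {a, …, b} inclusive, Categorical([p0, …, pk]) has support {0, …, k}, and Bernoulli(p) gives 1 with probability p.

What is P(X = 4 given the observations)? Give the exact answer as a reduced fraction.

P(X = 4 | obs) = 3/5

Enumerate traces; 2 have nonzero weight after conditioning:
  (X=2, Z=0, Y=2) weight 1/24
  (X=4, Z=1, Y=2) weight 1/16
Group by X:
  weight(X=2) = 1/24
  weight(X=4) = 1/16
Total weight = 1/24 + 1/16 = 5/48
P(X=2 | obs) = 1/24 / 5/48 = 2/5
P(X=4 | obs) = 1/16 / 5/48 = 3/5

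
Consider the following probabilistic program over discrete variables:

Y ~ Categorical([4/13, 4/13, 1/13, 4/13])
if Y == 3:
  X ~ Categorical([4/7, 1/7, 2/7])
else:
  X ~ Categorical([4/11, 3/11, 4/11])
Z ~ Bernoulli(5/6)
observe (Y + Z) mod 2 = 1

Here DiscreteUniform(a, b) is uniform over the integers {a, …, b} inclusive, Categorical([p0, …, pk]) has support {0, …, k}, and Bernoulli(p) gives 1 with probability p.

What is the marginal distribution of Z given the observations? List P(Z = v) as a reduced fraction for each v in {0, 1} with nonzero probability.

P(Z=0) = 8/33, P(Z=1) = 25/33

Enumerate traces; 12 have nonzero weight after conditioning:
  (Y=0, X=0, Z=1) weight 40/429
  (Y=0, X=1, Z=1) weight 10/143
  (Y=0, X=2, Z=1) weight 40/429
  (Y=1, X=0, Z=0) weight 8/429
  (Y=1, X=1, Z=0) weight 2/143
  (Y=1, X=2, Z=0) weight 8/429
  (Y=2, X=0, Z=1) weight 10/429
  (Y=2, X=1, Z=1) weight 5/286
  … 4 more
Group by Z:
  weight(Z=0) = 4/39
  weight(Z=1) = 25/78
Total weight = 4/39 + 25/78 = 11/26
P(Z=0 | obs) = 4/39 / 11/26 = 8/33
P(Z=1 | obs) = 25/78 / 11/26 = 25/33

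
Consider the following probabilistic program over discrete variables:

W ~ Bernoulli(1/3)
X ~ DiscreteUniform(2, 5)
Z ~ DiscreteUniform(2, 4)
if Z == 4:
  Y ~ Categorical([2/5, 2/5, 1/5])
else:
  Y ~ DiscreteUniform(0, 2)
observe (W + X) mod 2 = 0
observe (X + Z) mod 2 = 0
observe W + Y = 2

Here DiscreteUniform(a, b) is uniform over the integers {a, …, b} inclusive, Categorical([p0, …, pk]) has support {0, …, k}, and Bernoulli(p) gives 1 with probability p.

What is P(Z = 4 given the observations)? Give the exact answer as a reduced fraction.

Enumerate traces; 6 have nonzero weight after conditioning:
  (W=0, X=2, Z=2, Y=2) weight 1/54
  (W=0, X=2, Z=4, Y=2) weight 1/90
  (W=0, X=4, Z=2, Y=2) weight 1/54
  (W=0, X=4, Z=4, Y=2) weight 1/90
  (W=1, X=3, Z=3, Y=1) weight 1/108
  (W=1, X=5, Z=3, Y=1) weight 1/108
Group by Z:
  weight(Z=2) = 1/27
  weight(Z=3) = 1/54
  weight(Z=4) = 1/45
Total weight = 1/27 + 1/54 + 1/45 = 7/90
P(Z=2 | obs) = 1/27 / 7/90 = 10/21
P(Z=3 | obs) = 1/54 / 7/90 = 5/21
P(Z=4 | obs) = 1/45 / 7/90 = 2/7

P(Z = 4 | obs) = 2/7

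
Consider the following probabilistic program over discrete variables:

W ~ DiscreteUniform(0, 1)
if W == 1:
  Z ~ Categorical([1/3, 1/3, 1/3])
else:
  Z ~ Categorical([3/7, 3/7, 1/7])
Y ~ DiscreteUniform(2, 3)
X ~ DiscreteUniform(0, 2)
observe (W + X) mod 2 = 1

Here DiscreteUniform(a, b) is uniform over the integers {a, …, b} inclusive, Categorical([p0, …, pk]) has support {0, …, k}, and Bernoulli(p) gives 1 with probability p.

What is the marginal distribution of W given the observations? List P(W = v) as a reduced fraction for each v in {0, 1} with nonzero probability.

P(W=0) = 1/3, P(W=1) = 2/3

Enumerate traces; 18 have nonzero weight after conditioning:
  (W=0, Z=0, Y=2, X=1) weight 1/28
  (W=0, Z=0, Y=3, X=1) weight 1/28
  (W=0, Z=1, Y=2, X=1) weight 1/28
  (W=0, Z=1, Y=3, X=1) weight 1/28
  (W=0, Z=2, Y=2, X=1) weight 1/84
  (W=0, Z=2, Y=3, X=1) weight 1/84
  (W=1, Z=0, Y=2, X=0) weight 1/36
  (W=1, Z=0, Y=2, X=2) weight 1/36
  … 10 more
Group by W:
  weight(W=0) = 1/6
  weight(W=1) = 1/3
Total weight = 1/6 + 1/3 = 1/2
P(W=0 | obs) = 1/6 / 1/2 = 1/3
P(W=1 | obs) = 1/3 / 1/2 = 2/3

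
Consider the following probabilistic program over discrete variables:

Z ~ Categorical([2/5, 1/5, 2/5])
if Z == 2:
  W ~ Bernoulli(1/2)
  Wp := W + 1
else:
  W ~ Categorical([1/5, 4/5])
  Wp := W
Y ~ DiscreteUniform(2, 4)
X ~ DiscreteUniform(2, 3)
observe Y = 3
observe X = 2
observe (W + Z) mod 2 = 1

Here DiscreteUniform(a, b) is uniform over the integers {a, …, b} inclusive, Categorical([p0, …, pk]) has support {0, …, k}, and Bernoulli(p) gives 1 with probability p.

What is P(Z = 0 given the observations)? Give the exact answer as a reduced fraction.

P(Z = 0 | obs) = 4/7

Enumerate traces; 3 have nonzero weight after conditioning:
  (Z=0, W=1, Y=3, X=2) weight 4/75
  (Z=1, W=0, Y=3, X=2) weight 1/150
  (Z=2, W=1, Y=3, X=2) weight 1/30
Group by Z:
  weight(Z=0) = 4/75
  weight(Z=1) = 1/150
  weight(Z=2) = 1/30
Total weight = 4/75 + 1/150 + 1/30 = 7/75
P(Z=0 | obs) = 4/75 / 7/75 = 4/7
P(Z=1 | obs) = 1/150 / 7/75 = 1/14
P(Z=2 | obs) = 1/30 / 7/75 = 5/14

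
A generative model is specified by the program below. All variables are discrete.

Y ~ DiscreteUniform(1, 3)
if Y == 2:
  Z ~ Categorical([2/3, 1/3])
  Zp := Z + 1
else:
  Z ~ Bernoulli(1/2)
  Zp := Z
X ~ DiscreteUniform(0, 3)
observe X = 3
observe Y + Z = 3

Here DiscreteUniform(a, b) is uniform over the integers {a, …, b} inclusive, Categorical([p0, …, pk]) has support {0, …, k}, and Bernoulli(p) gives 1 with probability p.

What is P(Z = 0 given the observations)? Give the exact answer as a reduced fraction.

P(Z = 0 | obs) = 3/5

Enumerate traces; 2 have nonzero weight after conditioning:
  (Y=2, Z=1, X=3) weight 1/36
  (Y=3, Z=0, X=3) weight 1/24
Group by Z:
  weight(Z=0) = 1/24
  weight(Z=1) = 1/36
Total weight = 1/24 + 1/36 = 5/72
P(Z=0 | obs) = 1/24 / 5/72 = 3/5
P(Z=1 | obs) = 1/36 / 5/72 = 2/5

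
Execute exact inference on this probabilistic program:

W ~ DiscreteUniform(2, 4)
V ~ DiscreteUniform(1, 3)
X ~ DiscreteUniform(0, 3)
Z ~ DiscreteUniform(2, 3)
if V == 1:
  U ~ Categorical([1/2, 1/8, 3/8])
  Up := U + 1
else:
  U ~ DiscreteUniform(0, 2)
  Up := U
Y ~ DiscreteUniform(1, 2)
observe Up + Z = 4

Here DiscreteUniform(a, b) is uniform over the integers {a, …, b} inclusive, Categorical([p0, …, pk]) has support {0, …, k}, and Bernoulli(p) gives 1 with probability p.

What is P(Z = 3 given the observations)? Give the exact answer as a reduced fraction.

P(Z = 3 | obs) = 28/47

Enumerate traces; 144 have nonzero weight after conditioning:
  (W=2, V=1, X=0, Z=2, U=1, Y=1) weight 1/1152
  (W=2, V=1, X=0, Z=2, U=1, Y=2) weight 1/1152
  (W=2, V=1, X=0, Z=3, U=0, Y=1) weight 1/288
  (W=2, V=1, X=0, Z=3, U=0, Y=2) weight 1/288
  (W=2, V=1, X=1, Z=2, U=1, Y=1) weight 1/1152
  (W=2, V=1, X=1, Z=2, U=1, Y=2) weight 1/1152
  (W=2, V=1, X=1, Z=3, U=0, Y=1) weight 1/288
  (W=2, V=1, X=1, Z=3, U=0, Y=2) weight 1/288
  … 136 more
Group by Z:
  weight(Z=2) = 19/144
  weight(Z=3) = 7/36
Total weight = 19/144 + 7/36 = 47/144
P(Z=2 | obs) = 19/144 / 47/144 = 19/47
P(Z=3 | obs) = 7/36 / 47/144 = 28/47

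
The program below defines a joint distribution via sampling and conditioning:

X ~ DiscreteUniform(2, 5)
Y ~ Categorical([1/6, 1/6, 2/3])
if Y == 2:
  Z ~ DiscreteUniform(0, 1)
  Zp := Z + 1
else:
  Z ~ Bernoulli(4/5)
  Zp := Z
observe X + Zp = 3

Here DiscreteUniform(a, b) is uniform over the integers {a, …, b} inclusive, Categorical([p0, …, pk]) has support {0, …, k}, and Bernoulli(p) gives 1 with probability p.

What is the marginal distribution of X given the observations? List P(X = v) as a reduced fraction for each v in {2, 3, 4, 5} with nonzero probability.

P(X=2) = 9/10, P(X=3) = 1/10

Enumerate traces; 5 have nonzero weight after conditioning:
  (X=2, Y=0, Z=1) weight 1/30
  (X=2, Y=1, Z=1) weight 1/30
  (X=2, Y=2, Z=0) weight 1/12
  (X=3, Y=0, Z=0) weight 1/120
  (X=3, Y=1, Z=0) weight 1/120
Group by X:
  weight(X=2) = 3/20
  weight(X=3) = 1/60
Total weight = 3/20 + 1/60 = 1/6
P(X=2 | obs) = 3/20 / 1/6 = 9/10
P(X=3 | obs) = 1/60 / 1/6 = 1/10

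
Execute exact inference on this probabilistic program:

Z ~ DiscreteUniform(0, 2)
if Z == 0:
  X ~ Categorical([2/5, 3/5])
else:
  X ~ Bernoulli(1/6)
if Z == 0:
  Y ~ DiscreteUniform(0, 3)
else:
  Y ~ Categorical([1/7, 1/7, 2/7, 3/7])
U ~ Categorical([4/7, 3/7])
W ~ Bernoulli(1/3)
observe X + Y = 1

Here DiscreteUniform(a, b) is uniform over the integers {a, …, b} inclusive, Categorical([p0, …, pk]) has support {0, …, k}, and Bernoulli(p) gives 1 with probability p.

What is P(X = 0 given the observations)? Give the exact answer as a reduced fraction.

P(X = 0 | obs) = 142/225

Enumerate traces; 24 have nonzero weight after conditioning:
  (Z=0, X=0, Y=1, U=0, W=0) weight 4/315
  (Z=0, X=0, Y=1, U=0, W=1) weight 2/315
  (Z=0, X=0, Y=1, U=1, W=0) weight 1/105
  (Z=0, X=0, Y=1, U=1, W=1) weight 1/210
  (Z=0, X=1, Y=0, U=0, W=0) weight 2/105
  (Z=0, X=1, Y=0, U=0, W=1) weight 1/105
  (Z=0, X=1, Y=0, U=1, W=0) weight 1/70
  (Z=0, X=1, Y=0, U=1, W=1) weight 1/140
  … 16 more
Group by X:
  weight(X=0) = 71/630
  weight(X=1) = 83/1260
Total weight = 71/630 + 83/1260 = 5/28
P(X=0 | obs) = 71/630 / 5/28 = 142/225
P(X=1 | obs) = 83/1260 / 5/28 = 83/225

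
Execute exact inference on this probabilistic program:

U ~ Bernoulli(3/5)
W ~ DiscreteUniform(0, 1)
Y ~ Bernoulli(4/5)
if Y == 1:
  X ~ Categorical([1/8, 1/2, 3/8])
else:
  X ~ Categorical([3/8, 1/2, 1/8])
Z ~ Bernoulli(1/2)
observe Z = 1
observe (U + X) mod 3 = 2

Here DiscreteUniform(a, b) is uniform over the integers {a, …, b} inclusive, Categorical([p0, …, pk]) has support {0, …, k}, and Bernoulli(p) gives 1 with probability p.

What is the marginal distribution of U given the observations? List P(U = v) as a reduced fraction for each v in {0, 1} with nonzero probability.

P(U=0) = 13/43, P(U=1) = 30/43

Enumerate traces; 8 have nonzero weight after conditioning:
  (U=0, W=0, Y=0, X=2, Z=1) weight 1/400
  (U=0, W=0, Y=1, X=2, Z=1) weight 3/100
  (U=0, W=1, Y=0, X=2, Z=1) weight 1/400
  (U=0, W=1, Y=1, X=2, Z=1) weight 3/100
  (U=1, W=0, Y=0, X=1, Z=1) weight 3/200
  (U=1, W=0, Y=1, X=1, Z=1) weight 3/50
  (U=1, W=1, Y=0, X=1, Z=1) weight 3/200
  (U=1, W=1, Y=1, X=1, Z=1) weight 3/50
Group by U:
  weight(U=0) = 13/200
  weight(U=1) = 3/20
Total weight = 13/200 + 3/20 = 43/200
P(U=0 | obs) = 13/200 / 43/200 = 13/43
P(U=1 | obs) = 3/20 / 43/200 = 30/43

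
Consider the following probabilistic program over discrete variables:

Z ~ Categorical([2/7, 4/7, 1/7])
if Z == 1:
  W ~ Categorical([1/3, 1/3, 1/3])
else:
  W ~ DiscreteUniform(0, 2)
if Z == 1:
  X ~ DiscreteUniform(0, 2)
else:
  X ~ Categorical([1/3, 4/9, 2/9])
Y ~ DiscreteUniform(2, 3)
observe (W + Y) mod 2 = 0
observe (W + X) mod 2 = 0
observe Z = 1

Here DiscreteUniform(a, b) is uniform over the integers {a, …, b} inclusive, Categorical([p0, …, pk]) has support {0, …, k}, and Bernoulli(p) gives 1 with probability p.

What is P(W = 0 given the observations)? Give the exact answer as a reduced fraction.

Enumerate traces; 5 have nonzero weight after conditioning:
  (Z=1, W=0, X=0, Y=2) weight 2/63
  (Z=1, W=0, X=2, Y=2) weight 2/63
  (Z=1, W=1, X=1, Y=3) weight 2/63
  (Z=1, W=2, X=0, Y=2) weight 2/63
  (Z=1, W=2, X=2, Y=2) weight 2/63
Group by W:
  weight(W=0) = 4/63
  weight(W=1) = 2/63
  weight(W=2) = 4/63
Total weight = 4/63 + 2/63 + 4/63 = 10/63
P(W=0 | obs) = 4/63 / 10/63 = 2/5
P(W=1 | obs) = 2/63 / 10/63 = 1/5
P(W=2 | obs) = 4/63 / 10/63 = 2/5

P(W = 0 | obs) = 2/5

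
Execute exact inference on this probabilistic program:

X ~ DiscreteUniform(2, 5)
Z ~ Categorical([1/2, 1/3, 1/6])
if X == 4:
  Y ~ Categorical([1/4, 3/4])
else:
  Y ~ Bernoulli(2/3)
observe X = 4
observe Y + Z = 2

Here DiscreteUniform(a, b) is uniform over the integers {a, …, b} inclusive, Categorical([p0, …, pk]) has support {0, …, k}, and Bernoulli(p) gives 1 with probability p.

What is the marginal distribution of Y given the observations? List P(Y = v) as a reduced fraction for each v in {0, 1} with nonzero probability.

P(Y=0) = 1/7, P(Y=1) = 6/7

Enumerate traces; 2 have nonzero weight after conditioning:
  (X=4, Z=1, Y=1) weight 1/16
  (X=4, Z=2, Y=0) weight 1/96
Group by Y:
  weight(Y=0) = 1/96
  weight(Y=1) = 1/16
Total weight = 1/96 + 1/16 = 7/96
P(Y=0 | obs) = 1/96 / 7/96 = 1/7
P(Y=1 | obs) = 1/16 / 7/96 = 6/7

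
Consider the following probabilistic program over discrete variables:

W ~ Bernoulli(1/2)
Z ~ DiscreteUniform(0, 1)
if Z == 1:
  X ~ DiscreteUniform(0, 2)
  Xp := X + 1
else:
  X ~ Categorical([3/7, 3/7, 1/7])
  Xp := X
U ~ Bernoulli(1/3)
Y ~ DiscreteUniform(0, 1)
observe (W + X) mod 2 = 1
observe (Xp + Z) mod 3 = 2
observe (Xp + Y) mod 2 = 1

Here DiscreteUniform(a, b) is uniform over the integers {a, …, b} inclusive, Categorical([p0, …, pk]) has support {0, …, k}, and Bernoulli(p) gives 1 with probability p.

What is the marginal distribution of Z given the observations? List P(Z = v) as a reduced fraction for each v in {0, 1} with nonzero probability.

Enumerate traces; 4 have nonzero weight after conditioning:
  (W=1, Z=0, X=2, U=0, Y=1) weight 1/84
  (W=1, Z=0, X=2, U=1, Y=1) weight 1/168
  (W=1, Z=1, X=0, U=0, Y=0) weight 1/36
  (W=1, Z=1, X=0, U=1, Y=0) weight 1/72
Group by Z:
  weight(Z=0) = 1/56
  weight(Z=1) = 1/24
Total weight = 1/56 + 1/24 = 5/84
P(Z=0 | obs) = 1/56 / 5/84 = 3/10
P(Z=1 | obs) = 1/24 / 5/84 = 7/10

P(Z=0) = 3/10, P(Z=1) = 7/10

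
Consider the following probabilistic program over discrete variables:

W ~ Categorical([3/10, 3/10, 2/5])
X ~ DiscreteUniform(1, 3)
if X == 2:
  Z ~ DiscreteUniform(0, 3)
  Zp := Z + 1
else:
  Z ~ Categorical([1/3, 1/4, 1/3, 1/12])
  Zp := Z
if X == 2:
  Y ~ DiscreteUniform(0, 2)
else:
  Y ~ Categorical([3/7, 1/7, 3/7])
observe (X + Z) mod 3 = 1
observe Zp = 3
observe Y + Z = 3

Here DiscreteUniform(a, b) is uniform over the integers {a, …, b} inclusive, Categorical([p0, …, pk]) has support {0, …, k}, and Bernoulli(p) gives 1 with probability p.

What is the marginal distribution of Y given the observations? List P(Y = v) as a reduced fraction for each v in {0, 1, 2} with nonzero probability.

Enumerate traces; 6 have nonzero weight after conditioning:
  (W=0, X=1, Z=3, Y=0) weight 1/280
  (W=0, X=2, Z=2, Y=1) weight 1/120
  (W=1, X=1, Z=3, Y=0) weight 1/280
  (W=1, X=2, Z=2, Y=1) weight 1/120
  (W=2, X=1, Z=3, Y=0) weight 1/210
  (W=2, X=2, Z=2, Y=1) weight 1/90
Group by Y:
  weight(Y=0) = 1/84
  weight(Y=1) = 1/36
Total weight = 1/84 + 1/36 = 5/126
P(Y=0 | obs) = 1/84 / 5/126 = 3/10
P(Y=1 | obs) = 1/36 / 5/126 = 7/10

P(Y=0) = 3/10, P(Y=1) = 7/10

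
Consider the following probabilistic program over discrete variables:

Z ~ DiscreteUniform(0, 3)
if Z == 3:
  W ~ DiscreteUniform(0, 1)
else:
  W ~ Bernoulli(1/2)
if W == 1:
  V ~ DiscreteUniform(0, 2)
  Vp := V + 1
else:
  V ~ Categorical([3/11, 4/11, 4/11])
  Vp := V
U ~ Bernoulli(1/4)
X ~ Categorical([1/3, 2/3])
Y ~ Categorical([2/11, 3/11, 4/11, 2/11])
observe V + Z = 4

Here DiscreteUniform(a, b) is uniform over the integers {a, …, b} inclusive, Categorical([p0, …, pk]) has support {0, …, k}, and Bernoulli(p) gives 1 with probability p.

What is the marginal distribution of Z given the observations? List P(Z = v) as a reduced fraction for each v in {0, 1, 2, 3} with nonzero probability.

Enumerate traces; 64 have nonzero weight after conditioning:
  (Z=2, W=0, V=2, U=0, X=0, Y=0) weight 1/484
  (Z=2, W=0, V=2, U=0, X=0, Y=1) weight 3/968
  (Z=2, W=0, V=2, U=0, X=0, Y=2) weight 1/242
  (Z=2, W=0, V=2, U=0, X=0, Y=3) weight 1/484
  (Z=2, W=0, V=2, U=0, X=1, Y=0) weight 1/242
  (Z=2, W=0, V=2, U=0, X=1, Y=1) weight 3/484
  (Z=2, W=0, V=2, U=0, X=1, Y=2) weight 1/121
  (Z=2, W=0, V=2, U=0, X=1, Y=3) weight 1/242
  (Z=3, W=0, V=1, U=0, X=0, Y=0) weight 1/484
  … 55 more
Group by Z:
  weight(Z=2) = 23/264
  weight(Z=3) = 23/264
Total weight = 23/264 + 23/264 = 23/132
P(Z=2 | obs) = 23/264 / 23/132 = 1/2
P(Z=3 | obs) = 23/264 / 23/132 = 1/2

P(Z=2) = 1/2, P(Z=3) = 1/2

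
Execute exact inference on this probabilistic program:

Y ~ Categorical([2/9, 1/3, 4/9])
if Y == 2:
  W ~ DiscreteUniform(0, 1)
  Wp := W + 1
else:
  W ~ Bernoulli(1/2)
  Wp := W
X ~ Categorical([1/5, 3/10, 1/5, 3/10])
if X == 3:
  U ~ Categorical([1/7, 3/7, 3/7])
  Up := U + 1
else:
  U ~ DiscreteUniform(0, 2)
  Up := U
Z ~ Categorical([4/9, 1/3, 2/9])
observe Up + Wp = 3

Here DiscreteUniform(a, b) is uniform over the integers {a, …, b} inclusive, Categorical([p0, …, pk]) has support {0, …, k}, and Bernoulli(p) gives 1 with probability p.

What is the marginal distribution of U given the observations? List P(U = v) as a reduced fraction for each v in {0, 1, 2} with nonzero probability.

P(U=0) = 36/1051, P(U=1) = 439/1051, P(U=2) = 576/1051

Enumerate traces; 54 have nonzero weight after conditioning:
  (Y=0, W=0, X=3, U=2, Z=0) weight 2/315
  (Y=0, W=0, X=3, U=2, Z=1) weight 1/210
  (Y=0, W=0, X=3, U=2, Z=2) weight 1/315
  (Y=0, W=1, X=0, U=2, Z=0) weight 4/1215
  (Y=0, W=1, X=0, U=2, Z=1) weight 1/405
  (Y=0, W=1, X=0, U=2, Z=2) weight 2/1215
  (Y=0, W=1, X=1, U=2, Z=0) weight 2/405
  (Y=0, W=1, X=1, U=2, Z=1) weight 1/270
  (Y=0, W=1, X=3, U=1, Z=0) weight 2/315
  (Y=2, W=1, X=3, U=0, Z=0) weight 4/945
  … 44 more
Group by U:
  weight(U=0) = 1/105
  weight(U=1) = 439/3780
  weight(U=2) = 16/105
Total weight = 1/105 + 439/3780 + 16/105 = 1051/3780
P(U=0 | obs) = 1/105 / 1051/3780 = 36/1051
P(U=1 | obs) = 439/3780 / 1051/3780 = 439/1051
P(U=2 | obs) = 16/105 / 1051/3780 = 576/1051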